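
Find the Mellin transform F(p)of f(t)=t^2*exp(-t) gamma(p+2)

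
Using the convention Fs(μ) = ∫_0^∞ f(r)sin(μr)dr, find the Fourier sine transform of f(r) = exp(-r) μ/(μ^2 + 1)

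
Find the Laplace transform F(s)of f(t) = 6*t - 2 6/s^2 - 2/s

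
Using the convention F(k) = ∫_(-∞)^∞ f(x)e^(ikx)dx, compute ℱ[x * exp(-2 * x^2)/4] sqrt(2) * I * sqrt(pi) * k * exp(-k^2/8)/32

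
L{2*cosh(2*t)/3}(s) 2*s/(3*(s^2 - 4))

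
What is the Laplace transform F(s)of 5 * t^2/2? 5/s^3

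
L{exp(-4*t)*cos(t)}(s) (s + 4)/((s + 4)^2 + 1)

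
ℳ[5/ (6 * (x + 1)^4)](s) 5 * gamma (s) * gamma (4 - s)/36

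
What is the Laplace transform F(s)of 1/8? 1/(8 * s)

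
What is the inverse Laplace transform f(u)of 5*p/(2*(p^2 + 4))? 5*cos(2*u)/2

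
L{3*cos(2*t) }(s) 3*s/(s^2 + 4) 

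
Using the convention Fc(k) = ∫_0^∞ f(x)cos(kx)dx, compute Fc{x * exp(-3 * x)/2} (9 - k^2)/(2 * (k^2 + 9)^2)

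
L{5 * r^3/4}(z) 15/(2 * z^4)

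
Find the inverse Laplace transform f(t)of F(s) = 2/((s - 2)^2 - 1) 2*exp(2*t)*sinh(t)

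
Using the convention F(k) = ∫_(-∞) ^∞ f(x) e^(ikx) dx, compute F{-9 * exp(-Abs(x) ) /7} -18/(7 * k^2+7) 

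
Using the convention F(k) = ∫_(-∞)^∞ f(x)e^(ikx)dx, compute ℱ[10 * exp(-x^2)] 10 * sqrt(pi) * exp(-k^2/4)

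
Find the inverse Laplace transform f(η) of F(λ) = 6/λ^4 η^3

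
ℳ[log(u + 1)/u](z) -pi * csc(pi * z)/(z - 1)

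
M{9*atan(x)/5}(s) -9*pi*sec(pi*s/2)/(10*s)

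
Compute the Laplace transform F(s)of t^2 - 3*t 2/s^3 - 3/s^2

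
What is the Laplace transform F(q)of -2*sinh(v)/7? -2/(7*q^2-7)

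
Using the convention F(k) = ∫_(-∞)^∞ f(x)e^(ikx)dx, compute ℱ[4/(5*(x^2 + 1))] 4*pi*exp(-Abs(k))/5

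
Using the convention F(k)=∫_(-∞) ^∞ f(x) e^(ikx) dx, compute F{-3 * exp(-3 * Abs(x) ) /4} -9/(2 * k^2 + 18) 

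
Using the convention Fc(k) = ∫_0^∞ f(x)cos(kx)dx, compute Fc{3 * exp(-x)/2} 3/(2 * (k^2 + 1))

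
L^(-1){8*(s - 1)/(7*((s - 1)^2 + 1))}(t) 8*exp(t)*cos(t)/7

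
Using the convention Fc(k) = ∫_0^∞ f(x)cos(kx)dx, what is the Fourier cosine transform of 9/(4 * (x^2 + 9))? 3 * pi * exp(-3 * k)/8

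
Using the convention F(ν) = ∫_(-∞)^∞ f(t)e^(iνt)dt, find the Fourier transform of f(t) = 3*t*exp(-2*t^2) 3*sqrt(2)*I*sqrt(pi)*ν*exp(-ν^2/8)/8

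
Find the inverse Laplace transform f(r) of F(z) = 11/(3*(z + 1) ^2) 11*r*exp(-r) /3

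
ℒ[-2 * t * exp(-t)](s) -2/(s + 1)^2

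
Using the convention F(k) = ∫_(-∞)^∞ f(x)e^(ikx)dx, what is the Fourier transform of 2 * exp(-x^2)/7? 2 * sqrt(pi) * exp(-k^2/4)/7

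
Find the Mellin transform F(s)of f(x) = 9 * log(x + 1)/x -9 * pi * csc(pi * s)/(s - 1)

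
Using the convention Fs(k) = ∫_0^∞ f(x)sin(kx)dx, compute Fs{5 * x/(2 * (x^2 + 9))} 5 * pi * exp(-3 * k)/4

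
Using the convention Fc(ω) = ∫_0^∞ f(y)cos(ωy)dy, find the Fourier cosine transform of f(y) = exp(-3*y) 3/(ω^2 + 9)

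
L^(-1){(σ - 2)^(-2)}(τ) τ*exp(2*τ)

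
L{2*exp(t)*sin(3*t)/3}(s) 2/((s - 1)^2+9)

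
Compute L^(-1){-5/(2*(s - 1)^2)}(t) -5*t*exp(t)/2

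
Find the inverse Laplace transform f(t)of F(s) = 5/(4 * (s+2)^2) 5 * t * exp(-2 * t)/4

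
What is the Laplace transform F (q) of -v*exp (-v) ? -1/ (q+1) ^2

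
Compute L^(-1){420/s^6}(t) 7*t^5/2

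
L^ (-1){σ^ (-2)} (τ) τ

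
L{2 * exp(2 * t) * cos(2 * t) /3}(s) 2 * (s - 2) /(3 * ((s - 2) ^2+4) ) 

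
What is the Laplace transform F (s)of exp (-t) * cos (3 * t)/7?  (s + 1)/ (7 * ( (s + 1)^2 + 9))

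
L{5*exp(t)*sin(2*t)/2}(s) 5/((s - 1)^2+4)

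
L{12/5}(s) 12/(5 * s)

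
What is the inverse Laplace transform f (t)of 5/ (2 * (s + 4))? 5 * exp (-4 * t)/2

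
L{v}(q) q^(-2)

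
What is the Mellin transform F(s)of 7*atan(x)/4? -7*pi*sec(pi*s/2)/(8*s)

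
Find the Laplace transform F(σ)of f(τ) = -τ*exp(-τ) -1/(σ + 1)^2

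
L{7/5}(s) 7/(5 * s)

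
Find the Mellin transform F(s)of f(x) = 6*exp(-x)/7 6*gamma(s)/7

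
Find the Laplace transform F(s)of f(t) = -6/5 -6/(5*s)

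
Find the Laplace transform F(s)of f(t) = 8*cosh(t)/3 8*s/(3*(s^2 - 1))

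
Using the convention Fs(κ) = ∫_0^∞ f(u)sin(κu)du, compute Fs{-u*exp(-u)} -2*κ/(κ^2 + 1)^2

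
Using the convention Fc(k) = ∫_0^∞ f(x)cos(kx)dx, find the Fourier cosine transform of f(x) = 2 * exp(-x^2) sqrt(pi) * exp(-k^2/4)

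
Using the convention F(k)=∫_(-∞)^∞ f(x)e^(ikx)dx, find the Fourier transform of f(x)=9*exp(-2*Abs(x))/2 18/(k^2+4)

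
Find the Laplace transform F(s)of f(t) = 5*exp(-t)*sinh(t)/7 5/(7*s*(s + 2))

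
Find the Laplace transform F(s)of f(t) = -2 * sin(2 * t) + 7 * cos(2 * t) 7 * s/(s^2 + 4) - 4/(s^2 + 4)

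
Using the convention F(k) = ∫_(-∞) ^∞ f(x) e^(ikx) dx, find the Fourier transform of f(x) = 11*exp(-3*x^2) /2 11*sqrt(3)*sqrt(pi)*exp(-k^2/12) /6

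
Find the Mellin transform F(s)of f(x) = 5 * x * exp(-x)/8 5 * gamma(s + 1)/8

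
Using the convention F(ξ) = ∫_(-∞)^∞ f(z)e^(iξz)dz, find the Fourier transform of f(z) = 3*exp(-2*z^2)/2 3*sqrt(2)*sqrt(pi)*exp(-ξ^2/8)/4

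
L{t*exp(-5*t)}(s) (s + 5)^(-2)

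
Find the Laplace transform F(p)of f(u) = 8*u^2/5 16/(5*p^3)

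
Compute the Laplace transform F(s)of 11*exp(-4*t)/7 11/(7*(s+4))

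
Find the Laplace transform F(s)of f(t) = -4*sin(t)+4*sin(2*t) 8/(s^2+4) - 4/(s^2+1)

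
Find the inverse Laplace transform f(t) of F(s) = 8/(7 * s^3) 4 * t^2/7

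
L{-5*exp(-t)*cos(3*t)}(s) 5*(-s - 1)/((s + 1)^2 + 9)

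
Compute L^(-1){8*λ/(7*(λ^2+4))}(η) 8*cos(2*η)/7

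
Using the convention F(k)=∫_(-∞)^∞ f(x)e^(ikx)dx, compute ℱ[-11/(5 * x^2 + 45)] -11 * pi * exp(-3 * Abs(k))/15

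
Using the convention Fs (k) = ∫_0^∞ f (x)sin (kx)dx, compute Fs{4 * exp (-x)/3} 4 * k/ (3 * (k^2 + 1))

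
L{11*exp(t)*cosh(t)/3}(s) 11*(s - 1)/(3*s*(s - 2))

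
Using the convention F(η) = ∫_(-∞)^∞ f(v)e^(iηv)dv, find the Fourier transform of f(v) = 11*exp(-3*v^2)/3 11*sqrt(3)*sqrt(pi)*exp(-η^2/12)/9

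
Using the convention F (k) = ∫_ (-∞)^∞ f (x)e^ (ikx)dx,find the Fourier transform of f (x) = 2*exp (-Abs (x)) 4/ (k^2 + 1)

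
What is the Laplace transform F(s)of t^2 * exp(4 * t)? 2/(s - 4)^3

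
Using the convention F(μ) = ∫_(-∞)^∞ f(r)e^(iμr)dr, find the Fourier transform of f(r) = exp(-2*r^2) sqrt(2)*sqrt(pi)*exp(-μ^2/8)/2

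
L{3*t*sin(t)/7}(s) 6*s/(7*(s^2 + 1)^2)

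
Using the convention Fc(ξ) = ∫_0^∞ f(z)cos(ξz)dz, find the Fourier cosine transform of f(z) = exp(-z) 1/(ξ^2 + 1)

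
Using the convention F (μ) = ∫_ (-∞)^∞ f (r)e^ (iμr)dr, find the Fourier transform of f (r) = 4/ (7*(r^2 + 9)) 4*pi*exp (-3*Abs (μ))/21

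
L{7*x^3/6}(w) 7/w^4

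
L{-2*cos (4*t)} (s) -2*s/ (s^2 + 16)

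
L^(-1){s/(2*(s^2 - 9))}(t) cosh(3*t)/2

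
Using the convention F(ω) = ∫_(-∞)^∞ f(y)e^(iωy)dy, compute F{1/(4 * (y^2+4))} pi * exp(-2 * Abs(ω))/8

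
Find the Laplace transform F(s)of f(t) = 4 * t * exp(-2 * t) 4/(s + 2)^2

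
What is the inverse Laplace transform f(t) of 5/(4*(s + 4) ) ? 5*exp(-4*t) /4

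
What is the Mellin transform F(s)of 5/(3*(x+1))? 5*pi*csc(pi*s)/3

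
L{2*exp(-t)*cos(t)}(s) 2*(s + 1)/((s + 1)^2 + 1)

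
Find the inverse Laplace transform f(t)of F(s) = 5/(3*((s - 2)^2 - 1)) 5*exp(2*t)*sinh(t)/3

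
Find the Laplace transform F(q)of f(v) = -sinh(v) -1/(q^2 - 1)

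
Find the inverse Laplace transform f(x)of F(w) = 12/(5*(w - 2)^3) 6*x^2*exp(2*x)/5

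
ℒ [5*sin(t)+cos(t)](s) s/(s^2+1)+5/(s^2+1)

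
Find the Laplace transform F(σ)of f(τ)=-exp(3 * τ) -1/(σ - 3)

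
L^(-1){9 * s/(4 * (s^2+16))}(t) 9 * cos(4 * t)/4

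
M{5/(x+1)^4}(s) 5 * gamma(s) * gamma(4 - s)/6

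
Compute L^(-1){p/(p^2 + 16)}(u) cos(4 * u)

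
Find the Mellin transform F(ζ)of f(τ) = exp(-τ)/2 gamma(ζ)/2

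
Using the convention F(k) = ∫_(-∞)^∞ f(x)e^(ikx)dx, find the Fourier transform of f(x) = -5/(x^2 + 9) -5*pi*exp(-3*Abs(k))/3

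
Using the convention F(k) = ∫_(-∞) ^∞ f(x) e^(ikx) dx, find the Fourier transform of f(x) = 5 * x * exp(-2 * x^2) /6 5 * sqrt(2) * I * sqrt(pi) * k * exp(-k^2/8) /48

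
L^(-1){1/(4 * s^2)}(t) t/4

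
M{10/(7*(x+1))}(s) 10*pi*csc(pi*s)/7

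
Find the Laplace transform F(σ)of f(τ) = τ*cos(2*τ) (σ^2-4)/(σ^2 + 4)^2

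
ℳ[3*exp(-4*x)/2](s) 3*gamma(s)/(2*2^(2*s))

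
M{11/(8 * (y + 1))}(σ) 11 * pi * csc(pi * σ)/8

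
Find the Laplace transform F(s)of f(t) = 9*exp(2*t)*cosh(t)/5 9*(s - 2)/(5*((s - 2)^2-1))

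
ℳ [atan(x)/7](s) -pi*sec(pi*s/2)/(14*s)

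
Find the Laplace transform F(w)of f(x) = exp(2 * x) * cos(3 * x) (w - 2)/((w - 2)^2 + 9)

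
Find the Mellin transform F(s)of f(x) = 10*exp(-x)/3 10*gamma(s)/3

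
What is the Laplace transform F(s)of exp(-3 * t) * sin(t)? 1/((s + 3)^2 + 1)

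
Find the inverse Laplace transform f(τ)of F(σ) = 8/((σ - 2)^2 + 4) 4 * exp(2 * τ) * sin(2 * τ)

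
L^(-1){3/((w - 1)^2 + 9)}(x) exp(x)*sin(3*x)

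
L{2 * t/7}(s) 2/(7 * s^2)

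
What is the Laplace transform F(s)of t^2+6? 6/s+2/s^3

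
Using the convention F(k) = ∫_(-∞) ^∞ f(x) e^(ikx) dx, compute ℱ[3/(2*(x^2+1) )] 3*pi*exp(-Abs(k) ) /2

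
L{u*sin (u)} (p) 2*p/ (p^2+1)^2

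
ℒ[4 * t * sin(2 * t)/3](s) 16 * s/(3 * (s^2 + 4)^2)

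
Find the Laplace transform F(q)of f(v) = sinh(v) 1/(q^2 - 1)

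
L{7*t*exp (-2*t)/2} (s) 7/ (2*(s+2)^2)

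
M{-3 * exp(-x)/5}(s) -3 * gamma(s)/5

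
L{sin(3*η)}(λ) 3/(λ^2 + 9)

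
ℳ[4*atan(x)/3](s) -2*pi*sec(pi*s/2)/(3*s)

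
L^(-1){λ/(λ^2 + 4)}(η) cos(2*η)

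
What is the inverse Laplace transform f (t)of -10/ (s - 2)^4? -5*t^3*exp (2*t)/3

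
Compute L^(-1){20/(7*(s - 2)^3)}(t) 10*t^2*exp(2*t)/7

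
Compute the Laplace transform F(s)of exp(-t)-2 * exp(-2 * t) 1/(s + 1)-2/(s + 2)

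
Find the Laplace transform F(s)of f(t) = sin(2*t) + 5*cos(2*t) 2/(s^2 + 4) + 5*s/(s^2 + 4)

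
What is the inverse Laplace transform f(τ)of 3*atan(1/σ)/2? 3*sin(τ)/(2*τ)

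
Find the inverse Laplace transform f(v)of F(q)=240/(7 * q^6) 2 * v^5/7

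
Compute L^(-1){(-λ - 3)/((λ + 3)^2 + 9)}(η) -exp(-3*η)*cos(3*η)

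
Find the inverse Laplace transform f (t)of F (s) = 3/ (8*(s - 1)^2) 3*t*exp (t)/8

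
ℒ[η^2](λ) 2/λ^3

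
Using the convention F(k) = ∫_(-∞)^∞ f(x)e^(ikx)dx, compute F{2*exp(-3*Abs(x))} 12/(k^2+9)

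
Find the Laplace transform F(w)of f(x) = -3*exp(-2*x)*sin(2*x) -6/((w+2)^2+4)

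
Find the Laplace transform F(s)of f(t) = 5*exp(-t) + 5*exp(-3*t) 5/(s + 3) + 5/(s + 1)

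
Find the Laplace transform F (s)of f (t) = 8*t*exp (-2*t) 8/ (s + 2)^2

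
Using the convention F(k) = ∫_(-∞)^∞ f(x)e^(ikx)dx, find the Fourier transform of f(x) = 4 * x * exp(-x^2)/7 2 * I * sqrt(pi) * k * exp(-k^2/4)/7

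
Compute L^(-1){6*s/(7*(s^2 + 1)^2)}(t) 3*t*sin(t)/7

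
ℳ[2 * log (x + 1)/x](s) -2 * pi * csc (pi * s)/ (s - 1)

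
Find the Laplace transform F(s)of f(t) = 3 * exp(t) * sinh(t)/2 3/(2 * s * (s - 2))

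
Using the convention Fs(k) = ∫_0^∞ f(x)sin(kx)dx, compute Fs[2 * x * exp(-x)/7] 4 * k/(7 * (k^2+1)^2)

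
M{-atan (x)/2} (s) pi*sec (pi*s/2)/ (4*s)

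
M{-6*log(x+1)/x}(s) 6*pi*csc(pi*s)/(s - 1)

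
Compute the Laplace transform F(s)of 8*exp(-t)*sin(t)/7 8/(7*((s + 1)^2 + 1))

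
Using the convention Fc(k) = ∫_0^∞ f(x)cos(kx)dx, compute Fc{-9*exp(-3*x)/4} -27/(4*k^2 + 36)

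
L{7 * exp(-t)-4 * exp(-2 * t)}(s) 7/(s + 1)-4/(s + 2)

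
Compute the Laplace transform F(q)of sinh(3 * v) 3/(q^2 - 9)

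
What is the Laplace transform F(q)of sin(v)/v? atan(1/q)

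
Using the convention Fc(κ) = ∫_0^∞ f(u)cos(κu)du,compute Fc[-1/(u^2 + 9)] -pi*exp(-3*κ)/6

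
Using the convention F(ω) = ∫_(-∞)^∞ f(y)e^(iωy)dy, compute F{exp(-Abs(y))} 2/(ω^2+1)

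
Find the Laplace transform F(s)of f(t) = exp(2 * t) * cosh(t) (s - 2)/((s - 2)^2-1)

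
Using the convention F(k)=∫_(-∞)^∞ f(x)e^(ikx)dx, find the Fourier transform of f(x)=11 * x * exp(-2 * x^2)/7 11 * sqrt(2) * I * sqrt(pi) * k * exp(-k^2/8)/56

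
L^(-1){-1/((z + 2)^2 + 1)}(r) -exp(-2*r)*sin(r)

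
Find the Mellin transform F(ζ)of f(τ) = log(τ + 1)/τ -pi * csc(pi * ζ)/(ζ - 1)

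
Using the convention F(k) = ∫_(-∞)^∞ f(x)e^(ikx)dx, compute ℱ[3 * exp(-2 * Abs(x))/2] 6/(k^2+4)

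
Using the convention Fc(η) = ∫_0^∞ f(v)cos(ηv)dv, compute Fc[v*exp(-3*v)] (9 - η^2)/(η^2 + 9)^2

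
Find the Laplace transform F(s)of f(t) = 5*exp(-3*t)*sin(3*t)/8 15/(8*((s + 3)^2 + 9))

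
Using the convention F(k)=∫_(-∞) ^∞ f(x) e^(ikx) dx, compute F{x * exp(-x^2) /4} I * sqrt(pi) * k * exp(-k^2/4) /8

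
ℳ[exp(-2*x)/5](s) gamma(s)/(5*2^s)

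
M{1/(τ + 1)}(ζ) pi * csc(pi * ζ)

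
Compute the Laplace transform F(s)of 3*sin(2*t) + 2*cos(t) 6/(s^2 + 4) + 2*s/(s^2 + 1)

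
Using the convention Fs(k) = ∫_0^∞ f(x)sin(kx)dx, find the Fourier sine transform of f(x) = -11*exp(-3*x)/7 -11*k/(7*k^2 + 63)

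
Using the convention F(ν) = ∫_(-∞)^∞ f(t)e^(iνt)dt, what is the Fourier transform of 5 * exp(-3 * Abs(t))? 30/(ν^2 + 9)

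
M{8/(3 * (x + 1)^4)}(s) 4 * gamma(s) * gamma(4 - s)/9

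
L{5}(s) 5/s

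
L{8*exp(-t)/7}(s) 8/(7*(s + 1))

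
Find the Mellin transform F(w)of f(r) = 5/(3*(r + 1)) 5*pi*csc(pi*w)/3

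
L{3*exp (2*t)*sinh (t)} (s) 3/ ( (s - 2)^2-1)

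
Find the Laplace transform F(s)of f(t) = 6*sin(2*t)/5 12/(5*(s^2 + 4))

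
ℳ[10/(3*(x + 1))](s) 10*pi*csc(pi*s)/3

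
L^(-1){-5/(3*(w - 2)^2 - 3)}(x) -5*exp(2*x)*sinh(x)/3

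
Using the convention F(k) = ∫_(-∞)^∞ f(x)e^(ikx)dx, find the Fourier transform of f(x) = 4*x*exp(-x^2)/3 2*I*sqrt(pi)*k*exp(-k^2/4)/3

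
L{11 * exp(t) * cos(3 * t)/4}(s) 11 * (s - 1)/(4 * ((s - 1)^2 + 9))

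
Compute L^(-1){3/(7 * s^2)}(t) 3 * t/7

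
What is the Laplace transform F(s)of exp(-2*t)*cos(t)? (s + 2)/((s + 2)^2 + 1)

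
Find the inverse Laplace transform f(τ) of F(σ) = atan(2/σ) sin(2*τ) /τ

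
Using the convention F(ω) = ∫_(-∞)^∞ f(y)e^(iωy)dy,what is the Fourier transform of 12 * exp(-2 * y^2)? 6 * sqrt(2) * sqrt(pi) * exp(-ω^2/8)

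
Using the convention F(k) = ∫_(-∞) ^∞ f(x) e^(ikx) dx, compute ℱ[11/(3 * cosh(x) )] 11 * pi/(3 * cosh(pi * k/2) ) 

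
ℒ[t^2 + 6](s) 6/s + 2/s^3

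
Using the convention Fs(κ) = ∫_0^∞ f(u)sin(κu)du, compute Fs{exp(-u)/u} atan(κ)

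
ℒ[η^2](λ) 2/λ^3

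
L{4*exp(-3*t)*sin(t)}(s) 4/((s + 3)^2 + 1)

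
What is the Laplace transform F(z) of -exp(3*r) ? -1/(z - 3) 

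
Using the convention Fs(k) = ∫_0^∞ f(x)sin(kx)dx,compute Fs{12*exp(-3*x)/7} 12*k/(7*(k^2 + 9))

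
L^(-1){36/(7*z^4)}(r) 6*r^3/7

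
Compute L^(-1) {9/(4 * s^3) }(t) 9 * t^2/8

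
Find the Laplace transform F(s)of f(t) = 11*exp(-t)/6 11/(6*(s + 1))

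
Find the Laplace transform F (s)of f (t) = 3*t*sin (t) 6*s/ (s^2 + 1)^2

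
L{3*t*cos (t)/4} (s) 3*(s^2 - 1)/ (4*(s^2 + 1)^2)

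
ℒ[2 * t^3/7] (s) 12/(7 * s^4)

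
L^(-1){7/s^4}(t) 7*t^3/6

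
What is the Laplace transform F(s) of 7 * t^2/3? 14/(3 * s^3) 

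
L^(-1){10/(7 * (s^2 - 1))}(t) 10 * sinh(t)/7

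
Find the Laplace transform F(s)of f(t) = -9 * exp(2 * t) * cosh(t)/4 9 * (2 - s)/(4 * ((s - 2)^2-1))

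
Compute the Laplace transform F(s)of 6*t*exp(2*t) 6/(s - 2)^2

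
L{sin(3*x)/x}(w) atan(3/w)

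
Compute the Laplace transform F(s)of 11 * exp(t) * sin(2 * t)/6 11/(3 * ((s - 1)^2 + 4))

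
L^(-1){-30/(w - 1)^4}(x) -5*x^3*exp(x)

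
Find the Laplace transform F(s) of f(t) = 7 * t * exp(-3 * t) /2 7/(2 * (s + 3) ^2) 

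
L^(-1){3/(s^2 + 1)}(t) 3 * sin(t)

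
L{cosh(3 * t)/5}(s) s/(5 * (s^2 - 9))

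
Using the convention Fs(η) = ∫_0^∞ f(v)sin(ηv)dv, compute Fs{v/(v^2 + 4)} pi*exp(-2*η)/2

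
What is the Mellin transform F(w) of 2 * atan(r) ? -pi * sec(pi * w/2) /w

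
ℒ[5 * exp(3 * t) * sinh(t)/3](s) 5/(3 * ((s - 3)^2 - 1))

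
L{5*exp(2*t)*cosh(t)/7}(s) 5*(s - 2)/(7*((s - 2)^2 - 1))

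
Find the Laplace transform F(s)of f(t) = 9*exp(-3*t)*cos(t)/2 9*(s + 3)/(2*((s + 3)^2 + 1))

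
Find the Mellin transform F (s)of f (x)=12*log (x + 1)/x -12*pi*csc (pi*s)/ (s - 1)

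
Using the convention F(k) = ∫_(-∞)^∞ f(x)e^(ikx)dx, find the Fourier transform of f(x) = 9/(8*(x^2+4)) 9*pi*exp(-2*Abs(k))/16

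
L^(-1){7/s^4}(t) 7 * t^3/6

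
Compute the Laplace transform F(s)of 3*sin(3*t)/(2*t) 3*atan(3/s)/2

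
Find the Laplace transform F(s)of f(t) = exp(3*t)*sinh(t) 1/((s - 3)^2 - 1)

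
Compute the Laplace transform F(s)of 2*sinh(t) 2/(s^2-1)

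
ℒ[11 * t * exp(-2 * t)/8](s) 11/(8 * (s+2)^2)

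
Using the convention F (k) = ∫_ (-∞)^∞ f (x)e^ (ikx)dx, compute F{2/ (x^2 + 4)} pi*exp (-2*Abs (k))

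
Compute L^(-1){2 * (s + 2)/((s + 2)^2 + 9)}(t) 2 * exp(-2 * t) * cos(3 * t)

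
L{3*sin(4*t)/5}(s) 12/(5*(s^2 + 16))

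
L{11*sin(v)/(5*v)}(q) 11*atan(1/q)/5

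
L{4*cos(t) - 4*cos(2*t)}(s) 4*s/(s^2 + 1) - 4*s/(s^2 + 4)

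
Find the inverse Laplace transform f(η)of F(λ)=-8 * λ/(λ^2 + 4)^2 -2 * η * sin(2 * η)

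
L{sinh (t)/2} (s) 1/ (2*(s^2-1))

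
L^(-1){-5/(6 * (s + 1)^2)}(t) -5 * t * exp(-t)/6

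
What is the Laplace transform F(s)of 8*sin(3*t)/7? 24/(7*(s^2+9))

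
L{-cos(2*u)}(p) -p/(p^2 + 4)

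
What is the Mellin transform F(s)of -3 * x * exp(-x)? -3 * gamma(s+1)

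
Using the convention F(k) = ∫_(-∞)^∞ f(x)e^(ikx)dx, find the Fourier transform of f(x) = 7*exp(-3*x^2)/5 7*sqrt(3)*sqrt(pi)*exp(-k^2/12)/15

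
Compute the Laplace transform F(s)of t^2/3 2/(3*s^3)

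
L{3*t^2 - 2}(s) 6/s^3 - 2/s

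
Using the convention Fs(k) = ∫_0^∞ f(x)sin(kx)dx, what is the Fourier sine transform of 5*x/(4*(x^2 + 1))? 5*pi*exp(-k)/8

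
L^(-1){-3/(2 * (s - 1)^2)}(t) -3 * t * exp(t)/2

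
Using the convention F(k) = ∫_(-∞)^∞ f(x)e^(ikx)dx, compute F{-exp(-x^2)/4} -sqrt(pi) * exp(-k^2/4)/4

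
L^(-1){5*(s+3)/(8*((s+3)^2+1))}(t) 5*exp(-3*t)*cos(t)/8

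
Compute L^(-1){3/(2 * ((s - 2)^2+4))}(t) 3 * exp(2 * t) * sin(2 * t)/4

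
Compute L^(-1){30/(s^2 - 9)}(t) 10*sinh(3*t)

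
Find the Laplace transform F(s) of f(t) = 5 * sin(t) 5/(s^2+1) 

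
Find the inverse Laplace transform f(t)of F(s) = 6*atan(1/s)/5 6*sin(t)/(5*t)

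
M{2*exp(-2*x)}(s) 2^(1 - s)*gamma(s)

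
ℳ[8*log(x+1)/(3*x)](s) -8*pi*csc(pi*s)/(3*s - 3)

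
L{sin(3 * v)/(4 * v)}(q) atan(3/q)/4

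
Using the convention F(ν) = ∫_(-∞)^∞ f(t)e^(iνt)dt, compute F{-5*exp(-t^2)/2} -5*sqrt(pi)*exp(-ν^2/4)/2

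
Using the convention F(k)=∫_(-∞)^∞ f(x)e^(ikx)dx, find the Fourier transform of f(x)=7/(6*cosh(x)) 7*pi/(6*cosh(pi*k/2))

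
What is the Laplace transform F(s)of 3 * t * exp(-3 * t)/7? 3/(7 * (s + 3)^2)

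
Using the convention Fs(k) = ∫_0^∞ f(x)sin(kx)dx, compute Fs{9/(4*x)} 9*pi/8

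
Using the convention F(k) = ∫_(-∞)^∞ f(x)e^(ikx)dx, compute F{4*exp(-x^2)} 4*sqrt(pi)*exp(-k^2/4)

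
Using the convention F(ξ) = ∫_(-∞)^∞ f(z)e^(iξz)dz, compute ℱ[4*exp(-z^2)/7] 4*sqrt(pi)*exp(-ξ^2/4)/7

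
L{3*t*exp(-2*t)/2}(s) 3/(2*(s + 2)^2)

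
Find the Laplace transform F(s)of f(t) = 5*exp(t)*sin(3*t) 15/((s - 1)^2+9)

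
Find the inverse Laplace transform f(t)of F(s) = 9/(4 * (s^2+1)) 9 * sin(t)/4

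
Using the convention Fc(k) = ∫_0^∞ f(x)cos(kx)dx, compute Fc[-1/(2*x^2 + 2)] -pi*exp(-k)/4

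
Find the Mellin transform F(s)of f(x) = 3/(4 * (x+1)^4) gamma(s) * gamma(4 - s)/8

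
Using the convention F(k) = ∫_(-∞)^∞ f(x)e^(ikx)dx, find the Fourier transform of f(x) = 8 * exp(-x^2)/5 8 * sqrt(pi) * exp(-k^2/4)/5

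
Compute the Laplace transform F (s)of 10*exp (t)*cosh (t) 10*(s - 1)/ (s*(s - 2))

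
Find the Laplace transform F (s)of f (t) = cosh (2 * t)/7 s/ (7 * (s^2 - 4))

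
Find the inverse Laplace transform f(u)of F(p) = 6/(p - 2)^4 u^3*exp(2*u)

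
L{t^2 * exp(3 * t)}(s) 2/(s - 3)^3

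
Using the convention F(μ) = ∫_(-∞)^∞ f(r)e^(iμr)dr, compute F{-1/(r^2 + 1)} -pi * exp(-Abs(μ))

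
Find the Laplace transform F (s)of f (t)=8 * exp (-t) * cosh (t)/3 8 * (s + 1)/ (3 * s * (s + 2))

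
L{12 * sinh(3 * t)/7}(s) 36/(7 * (s^2 - 9))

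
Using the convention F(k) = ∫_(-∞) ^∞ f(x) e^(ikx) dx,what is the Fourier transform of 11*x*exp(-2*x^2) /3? 11*sqrt(2)*I*sqrt(pi)*k*exp(-k^2/8) /24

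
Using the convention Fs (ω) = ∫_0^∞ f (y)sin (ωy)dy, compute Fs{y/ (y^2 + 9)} pi * exp (-3 * ω)/2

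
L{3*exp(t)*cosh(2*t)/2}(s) 3*(s - 1)/(2*((s - 1)^2 - 4))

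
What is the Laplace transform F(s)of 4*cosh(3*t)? 4*s/(s^2-9)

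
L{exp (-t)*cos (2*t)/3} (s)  (s + 1)/ (3*( (s + 1)^2 + 4))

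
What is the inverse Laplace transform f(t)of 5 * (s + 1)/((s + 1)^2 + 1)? 5 * exp(-t) * cos(t)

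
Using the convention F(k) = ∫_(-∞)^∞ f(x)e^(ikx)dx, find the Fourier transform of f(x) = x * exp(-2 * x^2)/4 sqrt(2) * I * sqrt(pi) * k * exp(-k^2/8)/32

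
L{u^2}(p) 2/p^3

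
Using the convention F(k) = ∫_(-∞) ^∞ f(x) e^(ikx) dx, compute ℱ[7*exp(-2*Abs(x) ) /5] 28/(5*(k^2 + 4) ) 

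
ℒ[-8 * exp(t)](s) -8/(s - 1)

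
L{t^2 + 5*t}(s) 5/s^2 + 2/s^3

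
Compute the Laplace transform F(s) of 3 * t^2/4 3/(2 * s^3) 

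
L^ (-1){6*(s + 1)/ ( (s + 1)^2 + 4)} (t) 6*exp (-t)*cos (2*t)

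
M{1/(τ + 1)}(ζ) pi*csc(pi*ζ)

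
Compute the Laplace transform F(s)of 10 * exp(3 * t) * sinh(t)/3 10/(3 * ((s - 3)^2 - 1))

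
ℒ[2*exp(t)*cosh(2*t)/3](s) 2*(s - 1)/(3*((s - 1)^2 - 4))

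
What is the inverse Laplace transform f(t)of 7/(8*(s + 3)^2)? 7*t*exp(-3*t)/8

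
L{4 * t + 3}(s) 3/s + 4/s^2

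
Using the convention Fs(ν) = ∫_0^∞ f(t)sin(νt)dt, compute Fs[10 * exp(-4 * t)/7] 10 * ν/(7 * (ν^2 + 16))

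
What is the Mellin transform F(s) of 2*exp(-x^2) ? gamma(s/2) 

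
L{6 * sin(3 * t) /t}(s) 6 * atan(3/s) 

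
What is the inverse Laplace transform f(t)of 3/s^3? 3*t^2/2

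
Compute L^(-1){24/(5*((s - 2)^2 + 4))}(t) 12*exp(2*t)*sin(2*t)/5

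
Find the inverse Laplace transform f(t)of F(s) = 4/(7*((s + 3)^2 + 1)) 4*exp(-3*t)*sin(t)/7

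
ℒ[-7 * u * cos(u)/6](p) 7 * (1 - p^2)/(6 * (p^2 + 1)^2)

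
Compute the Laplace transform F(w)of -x -1/w^2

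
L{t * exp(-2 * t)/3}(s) 1/(3 * (s + 2)^2)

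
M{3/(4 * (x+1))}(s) 3 * pi * csc(pi * s)/4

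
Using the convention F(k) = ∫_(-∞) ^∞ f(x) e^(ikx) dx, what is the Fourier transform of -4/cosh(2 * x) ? -2 * pi/cosh(pi * k/4) 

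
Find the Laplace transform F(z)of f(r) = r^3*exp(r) 6/(z - 1)^4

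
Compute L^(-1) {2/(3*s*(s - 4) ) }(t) exp(2*t)*sinh(2*t) /3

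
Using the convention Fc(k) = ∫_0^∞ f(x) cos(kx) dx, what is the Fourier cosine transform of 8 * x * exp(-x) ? 8 * (1 - k^2) /(k^2+1) ^2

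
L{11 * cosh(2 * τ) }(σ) 11 * σ/(σ^2 - 4) 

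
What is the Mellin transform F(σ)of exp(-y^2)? gamma(σ/2)/2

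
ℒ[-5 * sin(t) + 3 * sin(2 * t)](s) 6/(s^2 + 4) - 5/(s^2 + 1)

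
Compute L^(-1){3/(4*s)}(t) 3/4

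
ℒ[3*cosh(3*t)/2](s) 3*s/(2*(s^2 - 9))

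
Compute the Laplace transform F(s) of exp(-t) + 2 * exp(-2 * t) 2/(s + 2) + 1/(s + 1) 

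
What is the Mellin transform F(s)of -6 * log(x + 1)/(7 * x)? 6 * pi * csc(pi * s)/(7 * (s - 1))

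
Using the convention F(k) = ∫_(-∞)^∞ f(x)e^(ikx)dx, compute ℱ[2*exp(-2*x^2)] sqrt(2)*sqrt(pi)*exp(-k^2/8)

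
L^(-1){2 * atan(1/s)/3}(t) 2 * sin(t)/(3 * t)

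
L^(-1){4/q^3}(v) 2*v^2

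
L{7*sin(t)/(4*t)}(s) 7*atan(1/s)/4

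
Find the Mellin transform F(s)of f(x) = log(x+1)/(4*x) -pi*csc(pi*s)/(4*s - 4)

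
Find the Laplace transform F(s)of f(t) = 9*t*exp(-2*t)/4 9/(4*(s + 2)^2)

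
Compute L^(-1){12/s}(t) 12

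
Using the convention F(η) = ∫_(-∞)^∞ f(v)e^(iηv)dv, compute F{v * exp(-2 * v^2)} sqrt(2) * I * sqrt(pi) * η * exp(-η^2/8)/8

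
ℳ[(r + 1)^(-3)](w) pi * (w - 2) * (w - 1)/(2 * sin(pi * w))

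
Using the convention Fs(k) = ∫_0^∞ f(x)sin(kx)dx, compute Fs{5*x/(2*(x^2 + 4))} 5*pi*exp(-2*k)/4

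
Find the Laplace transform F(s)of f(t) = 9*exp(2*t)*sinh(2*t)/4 9/(2*s*(s - 4))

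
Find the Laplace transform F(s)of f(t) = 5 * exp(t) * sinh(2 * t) 10/((s - 1)^2 - 4)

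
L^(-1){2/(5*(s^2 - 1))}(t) 2*sinh(t)/5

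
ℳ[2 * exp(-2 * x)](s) 2^(1 - s) * gamma(s)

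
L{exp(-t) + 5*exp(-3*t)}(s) 1/(s + 1) + 5/(s + 3)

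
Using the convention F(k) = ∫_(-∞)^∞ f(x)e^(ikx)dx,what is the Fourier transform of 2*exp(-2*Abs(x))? 8/(k^2 + 4)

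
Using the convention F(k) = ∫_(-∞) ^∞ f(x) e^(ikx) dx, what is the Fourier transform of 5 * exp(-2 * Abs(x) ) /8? 5/(2 * (k^2 + 4) ) 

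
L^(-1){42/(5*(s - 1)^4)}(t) 7*t^3*exp(t)/5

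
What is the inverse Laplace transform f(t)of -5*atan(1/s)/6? -5*sin(t)/(6*t)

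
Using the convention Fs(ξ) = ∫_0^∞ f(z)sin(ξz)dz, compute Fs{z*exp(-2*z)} 4*ξ/(ξ^2+4)^2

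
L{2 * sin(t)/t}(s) 2 * atan(1/s)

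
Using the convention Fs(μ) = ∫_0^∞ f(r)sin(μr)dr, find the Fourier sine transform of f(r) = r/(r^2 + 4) pi * exp(-2 * μ)/2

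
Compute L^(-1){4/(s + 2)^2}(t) 4*t*exp(-2*t)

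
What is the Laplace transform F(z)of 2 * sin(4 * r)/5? 8/(5 * (z^2 + 16))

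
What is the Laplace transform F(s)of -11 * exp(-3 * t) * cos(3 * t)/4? 11 * (-s - 3)/(4 * ((s + 3)^2 + 9))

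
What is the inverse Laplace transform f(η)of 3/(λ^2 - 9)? sinh(3 * η)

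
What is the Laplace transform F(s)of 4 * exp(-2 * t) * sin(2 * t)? 8/((s + 2)^2 + 4)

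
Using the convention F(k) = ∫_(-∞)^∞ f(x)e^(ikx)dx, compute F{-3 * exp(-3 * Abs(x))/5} -18/(5 * k^2 + 45)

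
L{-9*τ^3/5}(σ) -54/(5*σ^4)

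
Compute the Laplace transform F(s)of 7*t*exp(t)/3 7/(3*(s - 1)^2)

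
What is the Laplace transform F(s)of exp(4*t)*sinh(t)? 1/((s - 4)^2 - 1)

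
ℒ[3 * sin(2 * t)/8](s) 3/(4 * (s^2+4))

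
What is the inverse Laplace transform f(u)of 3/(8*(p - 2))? 3*exp(2*u)/8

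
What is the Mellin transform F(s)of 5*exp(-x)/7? 5*gamma(s)/7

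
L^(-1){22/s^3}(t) 11*t^2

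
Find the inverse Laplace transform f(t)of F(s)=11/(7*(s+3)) 11*exp(-3*t)/7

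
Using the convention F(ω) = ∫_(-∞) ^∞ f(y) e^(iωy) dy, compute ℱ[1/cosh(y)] pi/cosh(pi*ω/2) 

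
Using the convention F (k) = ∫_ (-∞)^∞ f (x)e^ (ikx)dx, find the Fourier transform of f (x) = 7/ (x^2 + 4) 7*pi*exp (-2*Abs (k))/2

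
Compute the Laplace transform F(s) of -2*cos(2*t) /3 -2*s/(3*s^2 + 12) 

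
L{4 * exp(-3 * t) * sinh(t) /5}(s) 4/(5 * ((s + 3) ^2 - 1) ) 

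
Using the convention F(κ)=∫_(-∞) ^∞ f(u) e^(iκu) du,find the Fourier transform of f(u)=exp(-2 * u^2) sqrt(2) * sqrt(pi) * exp(-κ^2/8) /2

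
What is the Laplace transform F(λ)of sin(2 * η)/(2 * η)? atan(2/λ)/2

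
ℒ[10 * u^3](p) 60/p^4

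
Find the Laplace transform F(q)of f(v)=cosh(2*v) q/(q^2-4)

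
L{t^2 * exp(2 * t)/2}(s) (s - 2)^(-3)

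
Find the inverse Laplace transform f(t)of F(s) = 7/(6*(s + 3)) 7*exp(-3*t)/6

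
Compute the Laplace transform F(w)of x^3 6/w^4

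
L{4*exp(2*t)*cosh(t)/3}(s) 4*(s - 2)/(3*((s - 2)^2-1))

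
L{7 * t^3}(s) 42/s^4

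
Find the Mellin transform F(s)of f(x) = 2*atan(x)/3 -pi*sec(pi*s/2)/(3*s)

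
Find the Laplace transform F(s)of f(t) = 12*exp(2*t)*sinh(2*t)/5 24/(5*s*(s - 4))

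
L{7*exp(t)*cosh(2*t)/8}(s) 7*(s - 1)/(8*((s - 1)^2 - 4))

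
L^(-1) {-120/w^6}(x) -x^5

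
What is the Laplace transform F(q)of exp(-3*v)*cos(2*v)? (q+3)/((q+3)^2+4)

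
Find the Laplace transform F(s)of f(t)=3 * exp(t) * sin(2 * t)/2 3/((s - 1)^2 + 4)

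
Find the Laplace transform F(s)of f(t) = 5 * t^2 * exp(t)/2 5/(s - 1)^3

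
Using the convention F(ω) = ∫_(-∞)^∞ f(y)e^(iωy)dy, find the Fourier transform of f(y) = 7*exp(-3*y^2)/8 7*sqrt(3)*sqrt(pi)*exp(-ω^2/12)/24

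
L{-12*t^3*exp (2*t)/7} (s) -72/ (7*(s - 2)^4)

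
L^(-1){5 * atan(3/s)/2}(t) 5 * sin(3 * t)/(2 * t)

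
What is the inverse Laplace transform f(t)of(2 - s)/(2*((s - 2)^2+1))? -exp(2*t)*cos(t)/2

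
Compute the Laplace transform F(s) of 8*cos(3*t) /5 8*s/(5*(s^2 + 9) ) 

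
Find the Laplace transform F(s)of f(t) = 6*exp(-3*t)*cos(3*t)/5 6*(s+3)/(5*((s+3)^2+9))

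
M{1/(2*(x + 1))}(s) pi*csc(pi*s)/2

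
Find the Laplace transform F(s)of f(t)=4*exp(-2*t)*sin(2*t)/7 8/(7*((s + 2)^2 + 4))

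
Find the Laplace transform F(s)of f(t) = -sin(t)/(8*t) -atan(1/s)/8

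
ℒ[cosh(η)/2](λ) λ/(2*(λ^2 - 1))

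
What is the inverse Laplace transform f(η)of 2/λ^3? η^2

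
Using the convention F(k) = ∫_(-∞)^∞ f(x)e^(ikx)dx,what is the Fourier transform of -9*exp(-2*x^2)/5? -9*sqrt(2)*sqrt(pi)*exp(-k^2/8)/10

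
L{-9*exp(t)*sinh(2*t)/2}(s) -9/((s - 1)^2-4)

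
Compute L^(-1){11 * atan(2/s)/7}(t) 11 * sin(2 * t)/(7 * t)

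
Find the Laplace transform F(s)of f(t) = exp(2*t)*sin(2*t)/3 2/(3*((s - 2)^2 + 4))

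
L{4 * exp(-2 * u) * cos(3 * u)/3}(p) 4 * (p + 2)/(3 * ((p + 2)^2 + 9))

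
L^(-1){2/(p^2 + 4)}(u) sin(2*u)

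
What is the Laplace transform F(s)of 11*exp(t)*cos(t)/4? 11*(s - 1)/(4*((s - 1)^2 + 1))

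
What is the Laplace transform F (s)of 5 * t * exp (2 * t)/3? 5/ (3 * (s - 2)^2)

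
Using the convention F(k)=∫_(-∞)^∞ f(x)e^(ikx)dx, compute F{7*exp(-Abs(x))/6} 7/(3*(k^2 + 1))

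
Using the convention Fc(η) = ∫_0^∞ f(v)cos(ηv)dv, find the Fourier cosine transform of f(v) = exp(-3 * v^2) sqrt(3) * sqrt(pi) * exp(-η^2/12)/6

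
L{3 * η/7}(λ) 3/(7 * λ^2)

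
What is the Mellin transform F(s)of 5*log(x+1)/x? -5*pi*csc(pi*s)/(s - 1)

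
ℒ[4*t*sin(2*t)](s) 16*s/(s^2+4)^2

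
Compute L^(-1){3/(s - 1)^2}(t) 3*t*exp(t)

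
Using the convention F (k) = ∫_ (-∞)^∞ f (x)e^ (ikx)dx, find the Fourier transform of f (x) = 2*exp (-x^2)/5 2*sqrt (pi)*exp (-k^2/4)/5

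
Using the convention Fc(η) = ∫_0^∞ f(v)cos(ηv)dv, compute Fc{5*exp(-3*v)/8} 15/(8*(η^2 + 9))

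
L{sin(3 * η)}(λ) 3/(λ^2 + 9)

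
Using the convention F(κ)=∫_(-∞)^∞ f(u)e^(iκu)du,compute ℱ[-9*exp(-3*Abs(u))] -54/(κ^2 + 9)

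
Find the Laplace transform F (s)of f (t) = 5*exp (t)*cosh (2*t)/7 5*(s - 1)/ (7*( (s - 1)^2 - 4))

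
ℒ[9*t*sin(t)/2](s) 9*s/(s^2 + 1)^2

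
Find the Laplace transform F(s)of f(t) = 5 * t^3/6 5/s^4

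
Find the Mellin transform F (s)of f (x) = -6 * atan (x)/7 3 * pi * sec (pi * s/2)/ (7 * s)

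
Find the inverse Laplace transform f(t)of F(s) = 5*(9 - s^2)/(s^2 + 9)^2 -5*t*cos(3*t)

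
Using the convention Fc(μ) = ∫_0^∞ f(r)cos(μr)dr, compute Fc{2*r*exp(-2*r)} 2*(4 - μ^2)/(μ^2+4)^2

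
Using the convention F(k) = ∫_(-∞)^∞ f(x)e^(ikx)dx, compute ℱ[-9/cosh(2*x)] -9*pi/(2*cosh(pi*k/4))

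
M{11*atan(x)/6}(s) -11*pi*sec(pi*s/2)/(12*s)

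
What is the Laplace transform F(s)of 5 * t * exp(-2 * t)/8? 5/(8 * (s + 2)^2)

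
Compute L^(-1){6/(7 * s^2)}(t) 6 * t/7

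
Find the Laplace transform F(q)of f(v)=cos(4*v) q/(q^2 + 16)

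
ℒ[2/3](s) 2/(3*s)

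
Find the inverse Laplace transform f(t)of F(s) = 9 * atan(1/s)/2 9 * sin(t)/(2 * t)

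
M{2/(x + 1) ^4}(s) gamma(s)*gamma(4 - s) /3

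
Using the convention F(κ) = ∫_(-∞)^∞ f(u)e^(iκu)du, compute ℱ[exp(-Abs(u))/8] 1/(4*(κ^2 + 1))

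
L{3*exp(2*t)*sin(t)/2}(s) 3/(2*((s - 2)^2 + 1))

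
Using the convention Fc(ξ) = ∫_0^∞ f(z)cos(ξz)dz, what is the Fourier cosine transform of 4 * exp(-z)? 4/(ξ^2+1)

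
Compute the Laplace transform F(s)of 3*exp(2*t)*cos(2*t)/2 3*(s - 2)/(2*((s - 2)^2 + 4))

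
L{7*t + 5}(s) 7/s^2 + 5/s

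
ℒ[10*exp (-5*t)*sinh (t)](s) 10/ ( (s + 5)^2 - 1)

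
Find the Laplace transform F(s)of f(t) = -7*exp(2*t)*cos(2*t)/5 7*(2 - s)/(5*((s - 2)^2+4))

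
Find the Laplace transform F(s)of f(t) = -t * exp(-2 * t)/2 -1/(2 * (s + 2)^2)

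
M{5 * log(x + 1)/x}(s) -5 * pi * csc(pi * s)/(s - 1)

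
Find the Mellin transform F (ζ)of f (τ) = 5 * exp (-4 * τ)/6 5 * gamma (ζ)/ (6 * 2^ (2 * ζ))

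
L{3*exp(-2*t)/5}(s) 3/(5*(s + 2))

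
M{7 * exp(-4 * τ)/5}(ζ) 7 * gamma(ζ)/(5 * 4^ζ)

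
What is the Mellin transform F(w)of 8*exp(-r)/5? 8*gamma(w)/5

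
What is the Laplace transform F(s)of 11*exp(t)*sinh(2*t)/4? 11/(2*((s - 1)^2 - 4))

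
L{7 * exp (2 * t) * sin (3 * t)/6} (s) 7/ (2 * ( (s - 2)^2 + 9))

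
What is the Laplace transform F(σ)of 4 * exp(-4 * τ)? 4/(σ + 4)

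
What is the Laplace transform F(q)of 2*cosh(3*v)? 2*q/(q^2 - 9)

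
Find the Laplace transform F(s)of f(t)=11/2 11/(2*s)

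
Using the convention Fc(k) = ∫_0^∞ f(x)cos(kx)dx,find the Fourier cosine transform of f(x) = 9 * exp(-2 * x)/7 18/(7 * (k^2+4))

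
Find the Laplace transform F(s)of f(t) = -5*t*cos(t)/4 5*(1 - s^2)/(4*(s^2 + 1)^2)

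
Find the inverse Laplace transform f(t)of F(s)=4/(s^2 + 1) 4*sin(t)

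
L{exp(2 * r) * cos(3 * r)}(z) (z - 2)/((z - 2)^2 + 9)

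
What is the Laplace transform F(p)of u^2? 2/p^3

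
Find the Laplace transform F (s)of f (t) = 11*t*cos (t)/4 11*(s^2-1)/ (4*(s^2+1)^2)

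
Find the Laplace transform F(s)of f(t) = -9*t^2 -18/s^3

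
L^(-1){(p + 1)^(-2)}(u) u * exp(-u)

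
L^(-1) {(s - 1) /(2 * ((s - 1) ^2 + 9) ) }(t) exp(t) * cos(3 * t) /2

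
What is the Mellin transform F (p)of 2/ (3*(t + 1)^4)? gamma (p)*gamma (4 - p)/9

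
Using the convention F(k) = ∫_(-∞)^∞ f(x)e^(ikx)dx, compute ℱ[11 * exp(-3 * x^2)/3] 11 * sqrt(3) * sqrt(pi) * exp(-k^2/12)/9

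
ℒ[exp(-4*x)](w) 1/(w + 4)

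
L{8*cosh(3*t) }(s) 8*s/(s^2 - 9) 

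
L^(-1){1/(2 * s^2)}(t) t/2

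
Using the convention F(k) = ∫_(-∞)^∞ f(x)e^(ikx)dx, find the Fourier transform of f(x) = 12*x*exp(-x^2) 6*I*sqrt(pi)*k*exp(-k^2/4)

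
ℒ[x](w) w^(-2)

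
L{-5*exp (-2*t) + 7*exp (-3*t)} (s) 7/ (s + 3) - 5/ (s + 2)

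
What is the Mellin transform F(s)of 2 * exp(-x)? 2 * gamma(s)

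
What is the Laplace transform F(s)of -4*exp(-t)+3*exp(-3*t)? 3/(s+3) - 4/(s+1)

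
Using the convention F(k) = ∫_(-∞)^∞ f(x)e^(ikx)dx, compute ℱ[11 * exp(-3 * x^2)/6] 11 * sqrt(3) * sqrt(pi) * exp(-k^2/12)/18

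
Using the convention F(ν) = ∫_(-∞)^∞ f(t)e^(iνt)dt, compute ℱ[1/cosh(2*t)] pi/(2*cosh(pi*ν/4))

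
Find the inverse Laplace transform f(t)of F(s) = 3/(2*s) 3/2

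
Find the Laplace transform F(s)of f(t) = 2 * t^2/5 4/(5 * s^3)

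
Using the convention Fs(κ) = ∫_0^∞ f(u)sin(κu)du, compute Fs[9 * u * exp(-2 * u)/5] 36 * κ/(5 * (κ^2 + 4)^2)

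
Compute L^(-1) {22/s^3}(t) 11 * t^2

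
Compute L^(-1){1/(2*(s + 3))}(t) exp(-3*t)/2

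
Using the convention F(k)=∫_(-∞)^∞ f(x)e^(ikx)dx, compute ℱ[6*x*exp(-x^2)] 3*I*sqrt(pi)*k*exp(-k^2/4)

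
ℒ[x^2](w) 2/w^3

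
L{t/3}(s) 1/(3 * s^2)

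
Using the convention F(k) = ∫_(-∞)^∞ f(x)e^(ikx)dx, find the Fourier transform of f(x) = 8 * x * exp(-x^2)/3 4 * I * sqrt(pi) * k * exp(-k^2/4)/3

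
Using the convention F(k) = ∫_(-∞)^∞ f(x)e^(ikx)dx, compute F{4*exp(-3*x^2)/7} 4*sqrt(3)*sqrt(pi)*exp(-k^2/12)/21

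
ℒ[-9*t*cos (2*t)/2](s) 9*(4 - s^2)/ (2*(s^2+4)^2)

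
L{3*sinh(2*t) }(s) 6/(s^2 - 4) 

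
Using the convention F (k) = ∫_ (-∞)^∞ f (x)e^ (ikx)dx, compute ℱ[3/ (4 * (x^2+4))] 3 * pi * exp (-2 * Abs (k))/8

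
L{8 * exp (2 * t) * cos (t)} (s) 8 * (s - 2)/ ( (s - 2)^2 + 1)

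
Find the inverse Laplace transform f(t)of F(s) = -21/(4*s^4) -7*t^3/8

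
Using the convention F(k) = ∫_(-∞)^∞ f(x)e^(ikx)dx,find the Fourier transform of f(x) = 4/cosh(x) 4 * pi/cosh(pi * k/2)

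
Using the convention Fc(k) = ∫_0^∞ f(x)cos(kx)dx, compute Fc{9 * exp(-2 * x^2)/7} 9 * sqrt(2) * sqrt(pi) * exp(-k^2/8)/28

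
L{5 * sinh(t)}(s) 5/(s^2 - 1)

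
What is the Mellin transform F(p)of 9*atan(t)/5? -9*pi*sec(pi*p/2)/(10*p)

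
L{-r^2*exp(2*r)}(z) -2/(z - 2)^3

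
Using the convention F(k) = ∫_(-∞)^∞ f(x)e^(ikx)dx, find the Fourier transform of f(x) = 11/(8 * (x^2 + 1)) 11 * pi * exp(-Abs(k))/8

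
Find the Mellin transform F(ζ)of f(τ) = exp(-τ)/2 gamma(ζ)/2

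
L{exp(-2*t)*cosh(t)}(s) (s+2)/((s+2)^2 - 1)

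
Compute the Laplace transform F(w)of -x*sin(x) -2*w/(w^2 + 1)^2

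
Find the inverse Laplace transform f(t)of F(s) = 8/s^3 4 * t^2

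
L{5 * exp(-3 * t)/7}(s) 5/(7 * (s + 3))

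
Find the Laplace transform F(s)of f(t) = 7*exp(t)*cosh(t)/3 7*(s - 1)/(3*s*(s - 2))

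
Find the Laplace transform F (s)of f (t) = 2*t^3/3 4/s^4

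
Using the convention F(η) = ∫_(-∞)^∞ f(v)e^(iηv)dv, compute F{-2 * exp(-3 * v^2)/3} -2 * sqrt(3) * sqrt(pi) * exp(-η^2/12)/9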